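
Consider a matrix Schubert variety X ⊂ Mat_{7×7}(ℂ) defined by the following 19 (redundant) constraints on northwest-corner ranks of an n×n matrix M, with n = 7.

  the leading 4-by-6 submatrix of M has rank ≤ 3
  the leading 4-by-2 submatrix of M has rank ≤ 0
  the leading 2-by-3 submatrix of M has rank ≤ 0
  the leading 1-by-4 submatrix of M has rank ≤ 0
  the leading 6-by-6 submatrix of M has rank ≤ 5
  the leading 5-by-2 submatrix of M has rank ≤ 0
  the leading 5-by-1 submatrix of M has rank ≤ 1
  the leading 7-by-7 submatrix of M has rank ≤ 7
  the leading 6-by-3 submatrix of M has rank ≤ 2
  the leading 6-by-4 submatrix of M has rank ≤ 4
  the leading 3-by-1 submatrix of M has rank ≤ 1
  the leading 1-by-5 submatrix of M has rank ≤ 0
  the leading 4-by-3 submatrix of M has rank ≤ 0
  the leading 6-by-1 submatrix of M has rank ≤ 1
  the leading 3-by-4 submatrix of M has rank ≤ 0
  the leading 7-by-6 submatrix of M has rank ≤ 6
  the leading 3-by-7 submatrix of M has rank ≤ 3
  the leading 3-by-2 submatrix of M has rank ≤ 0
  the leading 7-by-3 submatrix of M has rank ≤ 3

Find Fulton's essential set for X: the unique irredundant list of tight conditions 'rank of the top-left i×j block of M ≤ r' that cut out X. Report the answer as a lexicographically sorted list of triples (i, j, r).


The tightest implied rank at each (i,j), from the 19 conditions:

  0 | 0 | 0 | 0 | 0 | 1 | 1
  0 | 0 | 0 | 0 | 1 | 2 | 2
  0 | 0 | 0 | 0 | 1 | 2 | 3
  0 | 0 | 0 | 1 | 2 | 3 | 4
  0 | 0 | 1 | 2 | 3 | 4 | 5
  1 | 1 | 2 | 3 | 4 | 5 | 6
  1 | 2 | 3 | 4 | 5 | 6 | 7

second differences of R give the permutation w = (6, 5, 7, 4, 3, 1, 2).

D(w) has 18 cells with 4 SE-corners; essential set:

[(1, 5, 0), (3, 4, 0), (4, 3, 0), (5, 2, 0)]


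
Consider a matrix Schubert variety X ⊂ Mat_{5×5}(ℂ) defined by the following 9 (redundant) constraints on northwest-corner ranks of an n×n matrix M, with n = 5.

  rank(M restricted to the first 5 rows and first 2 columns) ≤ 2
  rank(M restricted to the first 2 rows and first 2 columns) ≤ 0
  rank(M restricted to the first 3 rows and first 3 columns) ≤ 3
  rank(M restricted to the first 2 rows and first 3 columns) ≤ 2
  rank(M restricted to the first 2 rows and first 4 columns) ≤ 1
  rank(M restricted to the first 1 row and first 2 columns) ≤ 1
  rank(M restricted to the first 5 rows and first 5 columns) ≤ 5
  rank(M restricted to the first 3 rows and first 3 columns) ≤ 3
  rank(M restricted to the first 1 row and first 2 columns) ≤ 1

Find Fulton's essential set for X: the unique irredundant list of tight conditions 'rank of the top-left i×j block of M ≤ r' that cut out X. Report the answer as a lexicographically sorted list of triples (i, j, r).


Recovering R(i,j) via the rank-extension bound from the 9 conditions:

  R[1]: 0, 0, 1, 1, 1
  R[2]: 0, 0, 1, 1, 2
  R[3]: 1, 1, 2, 2, 3
  R[4]: 1, 2, 3, 3, 4
  R[5]: 1, 2, 3, 4, 5

so w = (3, 5, 1, 2, 4).

D(w) has 5 cells with 2 SE-corners; essential set:

[(2, 2, 0), (2, 4, 1)]


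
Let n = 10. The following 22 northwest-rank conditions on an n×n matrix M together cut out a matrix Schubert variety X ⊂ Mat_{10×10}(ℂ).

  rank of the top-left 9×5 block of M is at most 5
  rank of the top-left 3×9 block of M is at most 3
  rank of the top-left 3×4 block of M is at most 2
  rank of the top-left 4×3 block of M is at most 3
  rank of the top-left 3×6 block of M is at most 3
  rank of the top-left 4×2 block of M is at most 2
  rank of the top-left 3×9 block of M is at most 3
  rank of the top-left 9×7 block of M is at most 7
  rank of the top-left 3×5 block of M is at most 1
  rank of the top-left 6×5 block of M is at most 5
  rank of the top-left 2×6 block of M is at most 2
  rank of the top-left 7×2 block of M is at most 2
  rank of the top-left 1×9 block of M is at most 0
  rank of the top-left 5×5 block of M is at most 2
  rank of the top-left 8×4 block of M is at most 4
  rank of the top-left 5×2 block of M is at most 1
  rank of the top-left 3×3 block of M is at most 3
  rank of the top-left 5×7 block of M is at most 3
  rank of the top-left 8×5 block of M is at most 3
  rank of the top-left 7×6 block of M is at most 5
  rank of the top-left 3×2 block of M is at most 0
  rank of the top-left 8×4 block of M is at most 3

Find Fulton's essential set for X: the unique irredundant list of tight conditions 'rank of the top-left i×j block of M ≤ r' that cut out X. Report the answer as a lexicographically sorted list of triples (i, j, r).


Reconstructing r_w from the 22 given conditions:

  i=1: 0  0  0  0  0  0  0  0  0  1
  i=2: 0  0  1  1  1  1  1  1  1  2
  i=3: 0  0  1  1  1  2  2  2  2  3
  i=4: 1  1  2  2  2  3  3  3  3  4
  i=5: 1  1  2  2  2  3  3  4  4  5
  i=6: 1  2  3  3  3  4  4  5  5  6
  i=7: 1  2  3  3  3  4  5  6  6  7
  i=8: 1  2  3  3  3  4  5  6  7  8
  i=9: 1  2  3  4  4  5  6  7  8  9
  i=10: 1  2  3  4  5  6  7  8  9  10

reading off 1-entries of Δ²R: w = (10, 3, 6, 1, 8, 2, 7, 9, 4, 5).

|D(w)|=23, |Ess(w)|=7:

[(1, 9, 0), (3, 2, 0), (3, 5, 1), (5, 2, 1), (5, 5, 2), (5, 7, 3), (8, 5, 3)]


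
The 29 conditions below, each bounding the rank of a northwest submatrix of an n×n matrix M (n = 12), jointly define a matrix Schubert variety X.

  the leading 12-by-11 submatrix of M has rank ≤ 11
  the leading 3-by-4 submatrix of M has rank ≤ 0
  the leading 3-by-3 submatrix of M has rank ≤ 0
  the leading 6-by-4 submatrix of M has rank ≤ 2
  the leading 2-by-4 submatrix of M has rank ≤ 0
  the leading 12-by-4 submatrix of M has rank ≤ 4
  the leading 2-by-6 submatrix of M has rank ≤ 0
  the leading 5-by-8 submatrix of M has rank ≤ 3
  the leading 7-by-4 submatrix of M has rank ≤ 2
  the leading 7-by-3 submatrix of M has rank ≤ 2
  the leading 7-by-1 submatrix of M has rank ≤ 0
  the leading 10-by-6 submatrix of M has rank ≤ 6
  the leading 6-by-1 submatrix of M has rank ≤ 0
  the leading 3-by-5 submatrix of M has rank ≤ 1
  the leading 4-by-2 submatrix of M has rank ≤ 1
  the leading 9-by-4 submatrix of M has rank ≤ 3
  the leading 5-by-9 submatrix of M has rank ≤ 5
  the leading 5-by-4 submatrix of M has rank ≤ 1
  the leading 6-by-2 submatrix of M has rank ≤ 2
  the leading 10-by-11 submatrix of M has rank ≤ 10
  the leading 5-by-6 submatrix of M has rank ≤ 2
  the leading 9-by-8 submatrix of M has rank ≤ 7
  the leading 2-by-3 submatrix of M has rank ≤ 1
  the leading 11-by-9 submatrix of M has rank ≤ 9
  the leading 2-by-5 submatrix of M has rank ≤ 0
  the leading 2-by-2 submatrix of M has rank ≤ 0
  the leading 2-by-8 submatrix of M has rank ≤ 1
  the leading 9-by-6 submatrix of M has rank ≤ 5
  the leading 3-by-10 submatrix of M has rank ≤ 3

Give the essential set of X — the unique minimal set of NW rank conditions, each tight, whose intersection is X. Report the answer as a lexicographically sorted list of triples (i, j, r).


The tightest implied rank at each (i,j), from the 29 conditions:

  row 1: 0, 0, 0, 0, 0, 0, 1, 1, 1, 1, 1, 1
  row 2: 0, 0, 0, 0, 0, 0, 1, 1, 2, 2, 2, 2
  row 3: 0, 0, 0, 0, 1, 1, 2, 2, 3, 3, 3, 3
  row 4: 0, 1, 1, 1, 2, 2, 3, 3, 4, 4, 4, 4
  row 5: 0, 1, 1, 1, 2, 2, 3, 3, 4, 5, 5, 5
  row 6: 0, 1, 2, 2, 3, 3, 4, 4, 5, 6, 6, 6
  row 7: 0, 1, 2, 2, 3, 4, 5, 5, 6, 7, 7, 7
  row 8: 1, 2, 3, 3, 4, 5, 6, 6, 7, 8, 8, 8
  row 9: 1, 2, 3, 3, 4, 5, 6, 7, 8, 9, 9, 9
  row 10: 1, 2, 3, 4, 5, 6, 7, 8, 9, 10, 10, 10
  row 11: 1, 2, 3, 4, 5, 6, 7, 8, 9, 10, 11, 11
  row 12: 1, 2, 3, 4, 5, 6, 7, 8, 9, 10, 11, 12

the unique w with this rank table is (7, 9, 5, 2, 10, 3, 6, 1, 8, 4, 11, 12).

|D(w)|=27, |Ess(w)|=9:

[(2, 6, 0), (2, 8, 1), (3, 4, 0), (5, 4, 1), (5, 6, 2), (5, 8, 3), (7, 1, 0), (7, 4, 2), (9, 4, 3)]


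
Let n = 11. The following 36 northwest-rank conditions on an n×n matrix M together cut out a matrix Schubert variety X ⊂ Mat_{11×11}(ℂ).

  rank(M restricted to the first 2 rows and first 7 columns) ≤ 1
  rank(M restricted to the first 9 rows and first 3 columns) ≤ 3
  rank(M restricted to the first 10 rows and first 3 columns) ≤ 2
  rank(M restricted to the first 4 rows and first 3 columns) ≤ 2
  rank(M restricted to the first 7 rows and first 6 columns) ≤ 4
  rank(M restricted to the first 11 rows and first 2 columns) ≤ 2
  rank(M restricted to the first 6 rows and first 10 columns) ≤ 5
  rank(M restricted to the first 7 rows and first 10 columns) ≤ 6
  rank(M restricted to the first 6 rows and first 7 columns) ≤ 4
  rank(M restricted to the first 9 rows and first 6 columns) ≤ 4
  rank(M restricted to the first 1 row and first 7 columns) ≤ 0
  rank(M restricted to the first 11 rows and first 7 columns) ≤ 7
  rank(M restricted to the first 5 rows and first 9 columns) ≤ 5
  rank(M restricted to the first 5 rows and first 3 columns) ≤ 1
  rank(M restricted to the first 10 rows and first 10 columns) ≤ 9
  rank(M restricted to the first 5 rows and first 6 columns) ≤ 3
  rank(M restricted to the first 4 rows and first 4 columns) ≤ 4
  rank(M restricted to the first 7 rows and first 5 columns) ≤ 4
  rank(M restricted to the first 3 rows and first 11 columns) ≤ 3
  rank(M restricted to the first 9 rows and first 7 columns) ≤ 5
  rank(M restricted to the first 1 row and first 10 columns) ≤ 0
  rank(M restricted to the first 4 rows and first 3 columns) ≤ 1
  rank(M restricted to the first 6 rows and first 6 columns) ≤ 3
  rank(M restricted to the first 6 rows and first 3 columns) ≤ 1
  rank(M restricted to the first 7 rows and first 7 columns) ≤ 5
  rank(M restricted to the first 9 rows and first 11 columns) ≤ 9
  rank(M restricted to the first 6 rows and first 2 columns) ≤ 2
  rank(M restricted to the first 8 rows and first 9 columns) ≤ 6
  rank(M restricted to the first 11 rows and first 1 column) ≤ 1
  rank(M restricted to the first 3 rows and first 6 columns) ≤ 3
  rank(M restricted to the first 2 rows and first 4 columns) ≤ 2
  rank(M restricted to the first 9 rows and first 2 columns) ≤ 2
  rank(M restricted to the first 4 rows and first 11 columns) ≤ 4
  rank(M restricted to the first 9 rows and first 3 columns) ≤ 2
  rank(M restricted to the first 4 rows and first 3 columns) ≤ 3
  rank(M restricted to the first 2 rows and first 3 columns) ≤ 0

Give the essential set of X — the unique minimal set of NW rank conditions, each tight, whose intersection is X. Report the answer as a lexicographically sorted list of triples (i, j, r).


Propagating the 36 rank bounds to every northwest block:

  row 1: 0 | 0 | 0 | 0 | 0 | 0 | 0 | 0 | 0 | 0 | 1
  row 2: 0 | 0 | 0 | 1 | 1 | 1 | 1 | 1 | 1 | 1 | 2
  row 3: 1 | 1 | 1 | 2 | 2 | 2 | 2 | 2 | 2 | 2 | 3
  row 4: 1 | 1 | 1 | 2 | 3 | 3 | 3 | 3 | 3 | 3 | 4
  row 5: 1 | 1 | 1 | 2 | 3 | 3 | 4 | 4 | 4 | 4 | 5
  row 6: 1 | 1 | 1 | 2 | 3 | 3 | 4 | 5 | 5 | 5 | 6
  row 7: 1 | 2 | 2 | 3 | 4 | 4 | 5 | 6 | 6 | 6 | 7
  row 8: 1 | 2 | 2 | 3 | 4 | 4 | 5 | 6 | 6 | 7 | 8
  row 9: 1 | 2 | 2 | 3 | 4 | 4 | 5 | 6 | 7 | 8 | 9
  row 10: 1 | 2 | 2 | 3 | 4 | 5 | 6 | 7 | 8 | 9 | 10
  row 11: 1 | 2 | 3 | 4 | 5 | 6 | 7 | 8 | 9 | 10 | 11

reading off 1-entries of Δ²R: w = (11, 4, 1, 5, 7, 8, 2, 10, 9, 6, 3).

7 SE-corners of the 27-cell Rothe diagram give Ess(w):

[(1, 10, 0), (2, 3, 0), (6, 3, 1), (6, 6, 3), (8, 9, 6), (9, 6, 4), (10, 3, 2)]


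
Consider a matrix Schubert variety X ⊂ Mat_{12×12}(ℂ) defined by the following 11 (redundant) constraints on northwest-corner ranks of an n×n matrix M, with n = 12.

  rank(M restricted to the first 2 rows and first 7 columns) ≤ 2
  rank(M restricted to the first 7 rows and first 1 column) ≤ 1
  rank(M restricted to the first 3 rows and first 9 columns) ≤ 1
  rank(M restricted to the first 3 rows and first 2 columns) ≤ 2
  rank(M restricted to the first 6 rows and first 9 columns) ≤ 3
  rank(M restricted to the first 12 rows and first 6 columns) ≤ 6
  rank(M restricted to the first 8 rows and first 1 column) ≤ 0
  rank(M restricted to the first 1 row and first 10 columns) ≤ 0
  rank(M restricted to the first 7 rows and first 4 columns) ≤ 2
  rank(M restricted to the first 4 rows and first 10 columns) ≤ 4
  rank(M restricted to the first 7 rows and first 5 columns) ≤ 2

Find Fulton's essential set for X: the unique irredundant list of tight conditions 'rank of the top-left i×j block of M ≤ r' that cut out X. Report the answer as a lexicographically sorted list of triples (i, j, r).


Computing R[i][j] = min implied NW-rank bound (n=12, 11 conditions):

  R[1]: 0  0  0  0  0  0  0  0  0  0  1  1
  R[2]: 0  1  1  1  1  1  1  1  1  1  2  2
  R[3]: 0  1  1  1  1  1  1  1  1  2  3  3
  R[4]: 0  1  2  2  2  2  2  2  2  3  4  4
  R[5]: 0  1  2  2  2  3  3  3  3  4  5  5
  R[6]: 0  1  2  2  2  3  3  3  3  4  5  6
  R[7]: 0  1  2  2  2  3  4  4  4  5  6  7
  R[8]: 0  1  2  3  3  4  5  5  5  6  7  8
  R[9]: 1  2  3  4  4  5  6  6  6  7  8  9
  R[10]: 1  2  3  4  5  6  7  7  7  8  9  10
  R[11]: 1  2  3  4  5  6  7  8  8  9  10  11
  R[12]: 1  2  3  4  5  6  7  8  9  10  11  12

the unique w with this rank table is (11, 2, 10, 3, 6, 12, 7, 4, 1, 5, 8, 9).

Rothe diagram D(w) (33 cells), 5 SE-corners (essential conditions):

[(1, 10, 0), (3, 9, 1), (6, 9, 3), (7, 5, 2), (8, 1, 0)]


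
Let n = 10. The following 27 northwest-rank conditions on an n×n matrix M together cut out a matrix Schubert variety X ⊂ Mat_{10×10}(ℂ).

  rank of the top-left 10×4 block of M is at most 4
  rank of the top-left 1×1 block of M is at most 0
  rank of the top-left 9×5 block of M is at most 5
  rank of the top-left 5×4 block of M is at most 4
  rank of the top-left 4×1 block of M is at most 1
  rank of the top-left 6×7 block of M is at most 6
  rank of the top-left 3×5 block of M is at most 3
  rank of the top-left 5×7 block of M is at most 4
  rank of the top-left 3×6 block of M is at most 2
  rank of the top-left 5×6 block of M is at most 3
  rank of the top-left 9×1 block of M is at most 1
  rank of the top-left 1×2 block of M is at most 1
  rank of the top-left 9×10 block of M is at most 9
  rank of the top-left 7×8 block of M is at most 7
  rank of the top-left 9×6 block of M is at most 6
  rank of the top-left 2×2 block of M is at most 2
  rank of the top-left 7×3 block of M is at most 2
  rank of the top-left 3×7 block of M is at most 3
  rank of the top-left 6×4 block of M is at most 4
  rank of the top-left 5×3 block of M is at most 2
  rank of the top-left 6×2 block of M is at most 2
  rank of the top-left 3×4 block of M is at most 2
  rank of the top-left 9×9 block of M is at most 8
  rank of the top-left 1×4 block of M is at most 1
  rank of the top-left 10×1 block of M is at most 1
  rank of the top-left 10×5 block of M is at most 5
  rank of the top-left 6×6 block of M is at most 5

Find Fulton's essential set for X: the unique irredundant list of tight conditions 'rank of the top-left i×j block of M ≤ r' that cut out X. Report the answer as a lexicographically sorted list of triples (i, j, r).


Recovering R(i,j) via the rank-extension bound from the 27 conditions:

  i=1: 0, 1, 1, 1, 1, 1, 1, 1, 1, 1
  i=2: 1, 2, 2, 2, 2, 2, 2, 2, 2, 2
  i=3: 1, 2, 2, 2, 2, 2, 3, 3, 3, 3
  i=4: 1, 2, 2, 3, 3, 3, 4, 4, 4, 4
  i=5: 1, 2, 2, 3, 3, 3, 4, 5, 5, 5
  i=6: 1, 2, 2, 3, 4, 4, 5, 6, 6, 6
  i=7: 1, 2, 2, 3, 4, 5, 6, 7, 7, 7
  i=8: 1, 2, 3, 4, 5, 6, 7, 8, 8, 8
  i=9: 1, 2, 3, 4, 5, 6, 7, 8, 8, 9
  i=10: 1, 2, 3, 4, 5, 6, 7, 8, 9, 10

the unique w with this rank table is (2, 1, 7, 4, 8, 5, 6, 3, 10, 9).

5 SE-corners of the 12-cell Rothe diagram give Ess(w):

[(1, 1, 0), (3, 6, 2), (5, 6, 3), (7, 3, 2), (9, 9, 8)]


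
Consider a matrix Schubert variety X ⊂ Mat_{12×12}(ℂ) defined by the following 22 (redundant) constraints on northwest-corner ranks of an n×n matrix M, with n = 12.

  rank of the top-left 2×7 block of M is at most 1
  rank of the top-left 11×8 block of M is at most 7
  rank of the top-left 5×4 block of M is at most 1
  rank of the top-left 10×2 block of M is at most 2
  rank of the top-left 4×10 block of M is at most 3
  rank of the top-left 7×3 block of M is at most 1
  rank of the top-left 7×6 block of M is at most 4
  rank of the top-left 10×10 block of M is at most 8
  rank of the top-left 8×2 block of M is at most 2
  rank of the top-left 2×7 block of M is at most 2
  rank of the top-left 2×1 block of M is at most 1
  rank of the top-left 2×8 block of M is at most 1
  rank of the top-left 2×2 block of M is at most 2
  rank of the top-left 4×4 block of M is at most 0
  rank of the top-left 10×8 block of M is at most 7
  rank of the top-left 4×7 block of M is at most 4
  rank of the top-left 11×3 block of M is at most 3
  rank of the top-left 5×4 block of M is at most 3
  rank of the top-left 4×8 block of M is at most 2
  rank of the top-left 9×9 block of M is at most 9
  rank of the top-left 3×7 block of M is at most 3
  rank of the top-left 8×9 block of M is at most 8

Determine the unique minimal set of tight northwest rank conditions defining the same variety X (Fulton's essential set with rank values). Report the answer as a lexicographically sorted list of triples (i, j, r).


Recovering R(i,j) via the rank-extension bound from the 22 conditions:

  row 1: 0  0  0  0  1  1  1  1  1  1  1  1
  row 2: 0  0  0  0  1  1  1  1  2  2  2  2
  row 3: 0  0  0  0  1  2  2  2  3  3  3  3
  row 4: 0  0  0  0  1  2  2  2  3  3  4  4
  row 5: 1  1  1  1  2  3  3  3  4  4  5  5
  row 6: 1  1  1  2  3  4  4  4  5  5  6  6
  row 7: 1  1  1  2  3  4  5  5  6  6  7  7
  row 8: 1  2  2  3  4  5  6  6  7  7  8  8
  row 9: 1  2  3  4  5  6  7  7  8  8  9  9
  row 10: 1  2  3  4  5  6  7  7  8  8  9  10
  row 11: 1  2  3  4  5  6  7  7  8  9  10  11
  row 12: 1  2  3  4  5  6  7  8  9  10  11  12

second differences of R give the permutation w = (5, 9, 6, 11, 1, 4, 7, 2, 3, 12, 10, 8).

ℓ(w)=29; the 7 essential cells (i,j,r):

[(2, 8, 1), (4, 4, 0), (4, 8, 2), (4, 10, 3), (7, 3, 1), (10, 10, 8), (11, 8, 7)]


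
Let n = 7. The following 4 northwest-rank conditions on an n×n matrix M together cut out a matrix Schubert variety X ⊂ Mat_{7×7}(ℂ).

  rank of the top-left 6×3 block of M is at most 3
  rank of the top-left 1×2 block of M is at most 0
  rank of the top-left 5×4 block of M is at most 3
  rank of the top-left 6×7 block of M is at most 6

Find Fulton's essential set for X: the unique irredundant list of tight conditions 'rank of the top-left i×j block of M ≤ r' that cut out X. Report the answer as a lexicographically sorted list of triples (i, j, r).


Reconstructing r_w from the 4 given conditions:

  0 | 0 | 1 | 1 | 1 | 1 | 1
  1 | 1 | 2 | 2 | 2 | 2 | 2
  1 | 2 | 3 | 3 | 3 | 3 | 3
  1 | 2 | 3 | 3 | 4 | 4 | 4
  1 | 2 | 3 | 3 | 4 | 5 | 5
  1 | 2 | 3 | 4 | 5 | 6 | 6
  1 | 2 | 3 | 4 | 5 | 6 | 7

second differences of R give the permutation w = (3, 1, 2, 5, 6, 4, 7).

|D(w)|=4, |Ess(w)|=2:

[(1, 2, 0), (5, 4, 3)]


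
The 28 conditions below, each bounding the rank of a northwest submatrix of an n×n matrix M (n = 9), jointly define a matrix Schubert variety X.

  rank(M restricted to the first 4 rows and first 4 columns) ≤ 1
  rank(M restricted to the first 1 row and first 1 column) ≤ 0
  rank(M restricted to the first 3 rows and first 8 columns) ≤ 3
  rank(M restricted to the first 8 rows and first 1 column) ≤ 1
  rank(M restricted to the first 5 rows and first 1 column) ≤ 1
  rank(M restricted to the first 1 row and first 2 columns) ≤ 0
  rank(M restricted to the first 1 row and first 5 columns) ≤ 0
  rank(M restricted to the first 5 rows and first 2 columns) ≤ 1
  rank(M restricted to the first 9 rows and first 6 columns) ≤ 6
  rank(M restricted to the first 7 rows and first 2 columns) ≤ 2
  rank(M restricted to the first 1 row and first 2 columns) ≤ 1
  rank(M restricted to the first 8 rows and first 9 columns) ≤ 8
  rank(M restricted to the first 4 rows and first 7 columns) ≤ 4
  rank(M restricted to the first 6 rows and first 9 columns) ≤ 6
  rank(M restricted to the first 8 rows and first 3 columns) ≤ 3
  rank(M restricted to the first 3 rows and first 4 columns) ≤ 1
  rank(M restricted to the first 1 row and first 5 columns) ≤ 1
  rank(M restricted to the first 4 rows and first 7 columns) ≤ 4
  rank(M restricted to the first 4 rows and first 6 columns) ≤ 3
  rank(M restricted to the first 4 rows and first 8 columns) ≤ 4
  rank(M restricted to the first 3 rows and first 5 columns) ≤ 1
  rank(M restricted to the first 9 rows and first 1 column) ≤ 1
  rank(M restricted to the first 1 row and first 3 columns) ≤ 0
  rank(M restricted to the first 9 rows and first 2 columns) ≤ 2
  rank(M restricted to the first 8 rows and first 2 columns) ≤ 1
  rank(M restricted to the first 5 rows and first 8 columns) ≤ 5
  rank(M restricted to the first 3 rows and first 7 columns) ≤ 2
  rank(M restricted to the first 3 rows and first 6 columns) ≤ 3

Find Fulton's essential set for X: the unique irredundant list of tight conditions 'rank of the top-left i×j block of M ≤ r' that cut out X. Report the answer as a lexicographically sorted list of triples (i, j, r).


Computing R[i][j] = min implied NW-rank bound (n=9, 28 conditions):

  i=1: 0 | 0 | 0 | 0 | 0 | 1 | 1 | 1 | 1
  i=2: 1 | 1 | 1 | 1 | 1 | 2 | 2 | 2 | 2
  i=3: 1 | 1 | 1 | 1 | 1 | 2 | 2 | 3 | 3
  i=4: 1 | 1 | 1 | 1 | 2 | 3 | 3 | 4 | 4
  i=5: 1 | 1 | 2 | 2 | 3 | 4 | 4 | 5 | 5
  i=6: 1 | 1 | 2 | 3 | 4 | 5 | 5 | 6 | 6
  i=7: 1 | 1 | 2 | 3 | 4 | 5 | 6 | 7 | 7
  i=8: 1 | 1 | 2 | 3 | 4 | 5 | 6 | 7 | 8
  i=9: 1 | 2 | 3 | 4 | 5 | 6 | 7 | 8 | 9

hence w(1..9) = (6, 1, 8, 5, 3, 4, 7, 9, 2).

Rothe diagram D(w) (17 cells), 5 SE-corners (essential conditions):

[(1, 5, 0), (3, 5, 1), (3, 7, 2), (4, 4, 1), (8, 2, 1)]


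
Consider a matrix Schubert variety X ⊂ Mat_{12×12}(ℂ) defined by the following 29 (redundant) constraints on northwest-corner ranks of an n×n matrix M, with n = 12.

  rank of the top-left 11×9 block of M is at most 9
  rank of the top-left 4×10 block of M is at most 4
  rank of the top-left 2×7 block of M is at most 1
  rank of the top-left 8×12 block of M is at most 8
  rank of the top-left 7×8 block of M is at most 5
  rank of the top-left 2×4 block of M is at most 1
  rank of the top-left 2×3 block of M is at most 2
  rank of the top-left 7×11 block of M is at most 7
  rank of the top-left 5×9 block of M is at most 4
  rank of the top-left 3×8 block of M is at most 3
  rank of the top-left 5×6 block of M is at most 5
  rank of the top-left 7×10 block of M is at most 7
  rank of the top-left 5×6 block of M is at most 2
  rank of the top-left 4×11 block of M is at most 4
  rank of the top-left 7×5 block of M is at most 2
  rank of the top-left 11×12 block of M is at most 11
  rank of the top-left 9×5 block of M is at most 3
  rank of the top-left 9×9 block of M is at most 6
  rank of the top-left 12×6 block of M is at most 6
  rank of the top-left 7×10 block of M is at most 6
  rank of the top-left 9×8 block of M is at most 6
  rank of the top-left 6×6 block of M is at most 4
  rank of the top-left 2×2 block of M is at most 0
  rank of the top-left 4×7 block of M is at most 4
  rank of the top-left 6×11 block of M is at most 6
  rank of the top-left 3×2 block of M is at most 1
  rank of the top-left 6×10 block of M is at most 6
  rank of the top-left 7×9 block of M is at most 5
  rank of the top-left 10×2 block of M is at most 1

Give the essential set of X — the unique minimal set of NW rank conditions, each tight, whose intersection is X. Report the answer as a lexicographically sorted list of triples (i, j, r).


Recovering R(i,j) via the rank-extension bound from the 29 conditions:

  row 1: 0, 0, 1, 1, 1, 1, 1, 1, 1, 1, 1, 1
  row 2: 0, 0, 1, 1, 1, 1, 1, 2, 2, 2, 2, 2
  row 3: 1, 1, 2, 2, 2, 2, 2, 3, 3, 3, 3, 3
  row 4: 1, 1, 2, 2, 2, 2, 3, 4, 4, 4, 4, 4
  row 5: 1, 1, 2, 2, 2, 2, 3, 4, 4, 5, 5, 5
  row 6: 1, 1, 2, 2, 2, 3, 4, 5, 5, 6, 6, 6
  row 7: 1, 1, 2, 2, 2, 3, 4, 5, 5, 6, 7, 7
  row 8: 1, 1, 2, 3, 3, 4, 5, 6, 6, 7, 8, 8
  row 9: 1, 1, 2, 3, 3, 4, 5, 6, 6, 7, 8, 9
  row 10: 1, 1, 2, 3, 4, 5, 6, 7, 7, 8, 9, 10
  row 11: 1, 2, 3, 4, 5, 6, 7, 8, 8, 9, 10, 11
  row 12: 1, 2, 3, 4, 5, 6, 7, 8, 9, 10, 11, 12

reading off 1-entries of Δ²R: w = (3, 8, 1, 7, 10, 6, 11, 4, 12, 5, 2, 9).

ℓ(w)=29; the 9 essential cells (i,j,r):

[(2, 2, 0), (2, 7, 1), (5, 6, 2), (5, 9, 4), (7, 5, 2), (7, 9, 5), (9, 5, 3), (9, 9, 6), (10, 2, 1)]


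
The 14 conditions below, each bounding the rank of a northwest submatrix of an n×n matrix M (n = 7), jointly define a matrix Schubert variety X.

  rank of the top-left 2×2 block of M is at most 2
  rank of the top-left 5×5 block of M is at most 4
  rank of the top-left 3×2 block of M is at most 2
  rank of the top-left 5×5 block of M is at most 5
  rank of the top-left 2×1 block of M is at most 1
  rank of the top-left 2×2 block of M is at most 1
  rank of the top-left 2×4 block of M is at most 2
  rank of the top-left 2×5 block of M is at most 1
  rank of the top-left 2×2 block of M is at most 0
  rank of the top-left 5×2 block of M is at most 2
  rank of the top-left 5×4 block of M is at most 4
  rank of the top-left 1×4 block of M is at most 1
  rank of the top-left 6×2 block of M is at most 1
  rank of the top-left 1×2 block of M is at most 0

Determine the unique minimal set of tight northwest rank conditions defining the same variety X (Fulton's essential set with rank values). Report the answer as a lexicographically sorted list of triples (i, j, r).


Propagating the 14 rank bounds to every northwest block:

  i=1: 0, 0, 1, 1, 1, 1, 1
  i=2: 0, 0, 1, 1, 1, 2, 2
  i=3: 1, 1, 2, 2, 2, 3, 3
  i=4: 1, 1, 2, 3, 3, 4, 4
  i=5: 1, 1, 2, 3, 4, 5, 5
  i=6: 1, 1, 2, 3, 4, 5, 6
  i=7: 1, 2, 3, 4, 5, 6, 7

giving w = (3, 6, 1, 4, 5, 7, 2) via Δ²R.

Rothe diagram D(w) (9 cells), 3 SE-corners (essential conditions):

[(2, 2, 0), (2, 5, 1), (6, 2, 1)]


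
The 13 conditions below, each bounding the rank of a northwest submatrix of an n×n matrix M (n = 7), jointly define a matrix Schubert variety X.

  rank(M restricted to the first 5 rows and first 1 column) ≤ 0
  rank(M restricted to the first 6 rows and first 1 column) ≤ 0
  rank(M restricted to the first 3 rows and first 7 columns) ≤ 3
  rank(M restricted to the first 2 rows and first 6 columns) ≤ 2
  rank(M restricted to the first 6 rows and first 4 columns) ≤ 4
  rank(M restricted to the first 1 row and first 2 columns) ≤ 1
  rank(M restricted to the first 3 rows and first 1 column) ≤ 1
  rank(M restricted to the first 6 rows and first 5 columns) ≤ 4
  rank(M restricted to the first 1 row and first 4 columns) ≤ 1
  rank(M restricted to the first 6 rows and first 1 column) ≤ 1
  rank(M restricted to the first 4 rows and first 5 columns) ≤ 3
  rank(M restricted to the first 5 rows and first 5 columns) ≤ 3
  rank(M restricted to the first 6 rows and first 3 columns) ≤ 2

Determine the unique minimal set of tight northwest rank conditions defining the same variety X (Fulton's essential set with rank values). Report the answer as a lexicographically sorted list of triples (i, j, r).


The tightest implied rank at each (i,j), from the 13 conditions:

  0 | 1 | 1 | 1 | 1 | 1 | 1
  0 | 1 | 2 | 2 | 2 | 2 | 2
  0 | 1 | 2 | 3 | 3 | 3 | 3
  0 | 1 | 2 | 3 | 3 | 4 | 4
  0 | 1 | 2 | 3 | 3 | 4 | 5
  0 | 1 | 2 | 3 | 4 | 5 | 6
  1 | 2 | 3 | 4 | 5 | 6 | 7

second differences of R give the permutation w = (2, 3, 4, 6, 7, 5, 1).

D(w) has 8 cells with 2 SE-corners; essential set:

[(5, 5, 3), (6, 1, 0)]


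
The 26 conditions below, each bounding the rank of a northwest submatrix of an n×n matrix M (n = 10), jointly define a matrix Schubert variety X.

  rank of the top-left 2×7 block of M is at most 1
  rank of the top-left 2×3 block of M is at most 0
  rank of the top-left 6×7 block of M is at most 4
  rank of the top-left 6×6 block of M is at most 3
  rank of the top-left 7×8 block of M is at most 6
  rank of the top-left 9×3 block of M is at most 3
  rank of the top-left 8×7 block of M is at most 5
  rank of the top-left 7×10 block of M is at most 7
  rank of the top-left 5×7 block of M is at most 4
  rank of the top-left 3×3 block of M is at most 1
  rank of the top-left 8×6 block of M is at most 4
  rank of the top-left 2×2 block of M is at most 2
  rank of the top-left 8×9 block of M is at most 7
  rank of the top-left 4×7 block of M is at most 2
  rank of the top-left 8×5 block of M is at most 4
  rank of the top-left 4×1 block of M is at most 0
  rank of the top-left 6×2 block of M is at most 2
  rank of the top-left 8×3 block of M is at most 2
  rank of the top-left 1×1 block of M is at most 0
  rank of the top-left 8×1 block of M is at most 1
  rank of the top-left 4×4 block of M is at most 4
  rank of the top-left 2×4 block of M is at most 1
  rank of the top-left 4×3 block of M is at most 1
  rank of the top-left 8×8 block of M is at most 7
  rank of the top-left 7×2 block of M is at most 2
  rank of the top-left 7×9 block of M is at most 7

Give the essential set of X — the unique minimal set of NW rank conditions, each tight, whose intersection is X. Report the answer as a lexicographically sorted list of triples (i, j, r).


Propagating the 26 rank bounds to every northwest block:

  row 1: 0 0 0 1 1 1 1 1 1 1
  row 2: 0 0 0 1 1 1 1 2 2 2
  row 3: 0 1 1 2 2 2 2 3 3 3
  row 4: 0 1 1 2 2 2 2 3 4 4
  row 5: 1 2 2 3 3 3 3 4 5 5
  row 6: 1 2 2 3 3 3 4 5 6 6
  row 7: 1 2 2 3 4 4 5 6 7 7
  row 8: 1 2 2 3 4 4 5 6 7 8
  row 9: 1 2 3 4 5 5 6 7 8 9
  row 10: 1 2 3 4 5 6 7 8 9 10

second differences of R give the permutation w = (4, 8, 2, 9, 1, 7, 5, 10, 3, 6).

8 SE-corners of the 21-cell Rothe diagram give Ess(w):

[(2, 3, 0), (2, 7, 1), (4, 1, 0), (4, 3, 1), (4, 7, 2), (6, 6, 3), (8, 3, 2), (8, 6, 4)]


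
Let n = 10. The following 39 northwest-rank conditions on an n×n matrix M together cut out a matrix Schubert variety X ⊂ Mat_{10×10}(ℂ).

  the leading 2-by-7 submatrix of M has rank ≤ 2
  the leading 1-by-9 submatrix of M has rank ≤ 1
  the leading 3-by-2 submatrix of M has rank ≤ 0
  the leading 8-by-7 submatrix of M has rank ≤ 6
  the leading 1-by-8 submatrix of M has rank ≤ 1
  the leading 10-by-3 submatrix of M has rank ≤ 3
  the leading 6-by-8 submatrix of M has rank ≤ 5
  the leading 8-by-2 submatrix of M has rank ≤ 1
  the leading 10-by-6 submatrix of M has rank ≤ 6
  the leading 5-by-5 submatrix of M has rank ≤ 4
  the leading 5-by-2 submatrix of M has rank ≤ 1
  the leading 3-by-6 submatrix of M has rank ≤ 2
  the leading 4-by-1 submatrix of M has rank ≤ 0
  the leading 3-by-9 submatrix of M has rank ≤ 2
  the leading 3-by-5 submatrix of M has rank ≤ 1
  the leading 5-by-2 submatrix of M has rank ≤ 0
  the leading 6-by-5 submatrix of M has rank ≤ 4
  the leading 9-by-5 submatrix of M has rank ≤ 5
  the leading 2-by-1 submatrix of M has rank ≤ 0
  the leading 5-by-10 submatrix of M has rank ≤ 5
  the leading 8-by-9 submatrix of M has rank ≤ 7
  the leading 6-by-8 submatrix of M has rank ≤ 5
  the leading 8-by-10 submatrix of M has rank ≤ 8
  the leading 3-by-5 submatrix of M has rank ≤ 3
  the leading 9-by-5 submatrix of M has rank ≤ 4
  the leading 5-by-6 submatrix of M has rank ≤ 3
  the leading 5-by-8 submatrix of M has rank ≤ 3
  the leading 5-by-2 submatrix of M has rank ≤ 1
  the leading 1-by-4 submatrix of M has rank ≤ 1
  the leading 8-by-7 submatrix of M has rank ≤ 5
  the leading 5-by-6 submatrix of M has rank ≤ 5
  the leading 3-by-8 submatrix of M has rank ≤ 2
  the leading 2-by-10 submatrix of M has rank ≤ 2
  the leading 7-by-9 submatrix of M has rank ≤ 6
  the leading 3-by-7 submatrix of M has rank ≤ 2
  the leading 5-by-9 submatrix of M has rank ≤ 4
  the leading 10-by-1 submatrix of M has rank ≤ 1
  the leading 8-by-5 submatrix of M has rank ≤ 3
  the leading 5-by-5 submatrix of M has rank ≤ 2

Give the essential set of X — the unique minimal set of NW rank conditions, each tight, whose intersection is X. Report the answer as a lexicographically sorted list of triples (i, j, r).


Propagating the 39 rank bounds to every northwest block:

  row 1: 0 0 1 1 1 1 1 1 1 1
  row 2: 0 0 1 1 1 2 2 2 2 2
  row 3: 0 0 1 1 1 2 2 2 2 3
  row 4: 0 0 1 2 2 3 3 3 3 4
  row 5: 0 0 1 2 2 3 3 3 4 5
  row 6: 1 1 2 3 3 4 4 4 5 6
  row 7: 1 1 2 3 3 4 5 5 6 7
  row 8: 1 1 2 3 3 4 5 6 7 8
  row 9: 1 2 3 4 4 5 6 7 8 9
  row 10: 1 2 3 4 5 6 7 8 9 10

hence w(1..10) = (3, 6, 10, 4, 9, 1, 7, 8, 2, 5).

7 SE-corners of the 24-cell Rothe diagram give Ess(w):

[(3, 5, 1), (3, 9, 2), (5, 2, 0), (5, 5, 2), (5, 8, 3), (8, 2, 1), (8, 5, 3)]


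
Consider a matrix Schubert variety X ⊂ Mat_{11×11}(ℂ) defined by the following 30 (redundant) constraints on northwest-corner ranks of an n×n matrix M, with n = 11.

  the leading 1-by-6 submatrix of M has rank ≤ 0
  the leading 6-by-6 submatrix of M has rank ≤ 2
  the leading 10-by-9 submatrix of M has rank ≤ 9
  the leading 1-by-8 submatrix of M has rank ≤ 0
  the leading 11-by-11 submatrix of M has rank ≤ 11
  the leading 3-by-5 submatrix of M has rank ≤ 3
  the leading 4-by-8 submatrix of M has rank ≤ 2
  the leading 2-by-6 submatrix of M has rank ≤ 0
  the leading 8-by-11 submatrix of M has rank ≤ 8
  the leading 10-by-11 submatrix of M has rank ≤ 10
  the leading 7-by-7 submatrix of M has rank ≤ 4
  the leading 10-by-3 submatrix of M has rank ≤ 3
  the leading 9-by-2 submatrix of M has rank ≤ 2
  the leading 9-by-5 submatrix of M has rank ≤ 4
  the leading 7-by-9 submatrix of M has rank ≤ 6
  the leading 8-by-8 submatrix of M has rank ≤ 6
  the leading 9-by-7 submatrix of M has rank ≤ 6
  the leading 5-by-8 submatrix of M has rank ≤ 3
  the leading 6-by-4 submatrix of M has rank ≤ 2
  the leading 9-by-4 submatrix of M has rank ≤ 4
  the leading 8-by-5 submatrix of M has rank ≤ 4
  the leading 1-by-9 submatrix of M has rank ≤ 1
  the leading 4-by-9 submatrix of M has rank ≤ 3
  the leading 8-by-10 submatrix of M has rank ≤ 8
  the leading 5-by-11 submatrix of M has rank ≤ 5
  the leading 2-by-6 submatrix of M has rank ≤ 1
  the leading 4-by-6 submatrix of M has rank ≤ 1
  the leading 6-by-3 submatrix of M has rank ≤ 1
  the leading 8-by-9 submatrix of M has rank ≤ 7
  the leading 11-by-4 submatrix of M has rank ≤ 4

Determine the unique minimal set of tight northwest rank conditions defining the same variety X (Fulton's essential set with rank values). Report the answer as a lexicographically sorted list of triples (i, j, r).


Rank table r_w(11×11) implied by the 30 constraints:

  i=1: 0 | 0 | 0 | 0 | 0 | 0 | 0 | 0 | 1 | 1 | 1
  i=2: 0 | 0 | 0 | 0 | 0 | 0 | 1 | 1 | 2 | 2 | 2
  i=3: 1 | 1 | 1 | 1 | 1 | 1 | 2 | 2 | 3 | 3 | 3
  i=4: 1 | 1 | 1 | 1 | 1 | 1 | 2 | 2 | 3 | 4 | 4
  i=5: 1 | 1 | 1 | 2 | 2 | 2 | 3 | 3 | 4 | 5 | 5
  i=6: 1 | 1 | 1 | 2 | 2 | 2 | 3 | 4 | 5 | 6 | 6
  i=7: 1 | 2 | 2 | 3 | 3 | 3 | 4 | 5 | 6 | 7 | 7
  i=8: 1 | 2 | 3 | 4 | 4 | 4 | 5 | 6 | 7 | 8 | 8
  i=9: 1 | 2 | 3 | 4 | 4 | 5 | 6 | 7 | 8 | 9 | 9
  i=10: 1 | 2 | 3 | 4 | 5 | 6 | 7 | 8 | 9 | 10 | 10
  i=11: 1 | 2 | 3 | 4 | 5 | 6 | 7 | 8 | 9 | 10 | 11

so w = (9, 7, 1, 10, 4, 8, 2, 3, 6, 5, 11).

|D(w)|=27, |Ess(w)|=7:

[(1, 8, 0), (2, 6, 0), (4, 6, 1), (4, 8, 2), (6, 3, 1), (6, 6, 2), (9, 5, 4)]


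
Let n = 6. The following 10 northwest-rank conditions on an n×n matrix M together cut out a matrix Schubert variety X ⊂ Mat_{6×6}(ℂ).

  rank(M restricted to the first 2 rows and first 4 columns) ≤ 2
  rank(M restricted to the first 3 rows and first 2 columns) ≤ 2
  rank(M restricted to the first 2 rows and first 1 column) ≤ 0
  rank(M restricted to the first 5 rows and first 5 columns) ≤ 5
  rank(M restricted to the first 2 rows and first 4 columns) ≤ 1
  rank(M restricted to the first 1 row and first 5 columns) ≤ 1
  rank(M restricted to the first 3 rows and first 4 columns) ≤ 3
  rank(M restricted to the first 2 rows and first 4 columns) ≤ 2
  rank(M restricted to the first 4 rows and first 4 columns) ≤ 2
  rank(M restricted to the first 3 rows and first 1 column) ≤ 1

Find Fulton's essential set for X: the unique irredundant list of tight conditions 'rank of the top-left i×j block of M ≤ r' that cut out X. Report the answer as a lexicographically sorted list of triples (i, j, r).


Rank table r_w(6×6) implied by the 10 constraints:

  i=1: 0 1 1 1 1 1
  i=2: 0 1 1 1 2 2
  i=3: 1 2 2 2 3 3
  i=4: 1 2 2 2 3 4
  i=5: 1 2 3 3 4 5
  i=6: 1 2 3 4 5 6

reading off 1-entries of Δ²R: w = (2, 5, 1, 6, 3, 4).

3 SE-corners of the 6-cell Rothe diagram give Ess(w):

[(2, 1, 0), (2, 4, 1), (4, 4, 2)]


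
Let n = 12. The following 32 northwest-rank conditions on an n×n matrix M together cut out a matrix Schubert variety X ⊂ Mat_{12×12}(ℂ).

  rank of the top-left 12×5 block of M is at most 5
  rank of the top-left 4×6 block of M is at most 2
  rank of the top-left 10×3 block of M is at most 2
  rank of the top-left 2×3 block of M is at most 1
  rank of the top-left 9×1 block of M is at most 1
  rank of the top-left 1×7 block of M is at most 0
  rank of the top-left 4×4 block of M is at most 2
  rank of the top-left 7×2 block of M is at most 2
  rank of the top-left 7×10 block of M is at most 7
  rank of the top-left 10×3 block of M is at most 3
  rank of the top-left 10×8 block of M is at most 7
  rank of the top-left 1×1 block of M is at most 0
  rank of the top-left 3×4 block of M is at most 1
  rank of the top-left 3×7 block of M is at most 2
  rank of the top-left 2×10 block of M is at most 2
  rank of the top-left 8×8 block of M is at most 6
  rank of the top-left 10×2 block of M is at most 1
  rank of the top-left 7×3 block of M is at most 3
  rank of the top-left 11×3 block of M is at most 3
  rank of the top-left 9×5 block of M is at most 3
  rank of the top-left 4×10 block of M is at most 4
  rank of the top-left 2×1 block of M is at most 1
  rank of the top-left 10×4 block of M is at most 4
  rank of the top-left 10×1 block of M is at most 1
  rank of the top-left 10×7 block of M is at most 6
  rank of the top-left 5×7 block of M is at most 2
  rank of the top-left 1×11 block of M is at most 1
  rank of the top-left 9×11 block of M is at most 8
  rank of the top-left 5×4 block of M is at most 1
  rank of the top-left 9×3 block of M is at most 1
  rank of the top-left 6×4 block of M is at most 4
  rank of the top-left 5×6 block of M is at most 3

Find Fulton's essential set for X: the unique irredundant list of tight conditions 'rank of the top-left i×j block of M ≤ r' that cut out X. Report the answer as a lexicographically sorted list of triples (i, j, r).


Reconstructing r_w from the 32 given conditions:

  i=1: 0  0  0  0  0  0  0  1  1  1  1  1
  i=2: 1  1  1  1  1  1  1  2  2  2  2  2
  i=3: 1  1  1  1  2  2  2  3  3  3  3  3
  i=4: 1  1  1  1  2  2  2  3  4  4  4  4
  i=5: 1  1  1  1  2  2  2  3  4  5  5  5
  i=6: 1  1  1  2  3  3  3  4  5  6  6  6
  i=7: 1  1  1  2  3  4  4  5  6  7  7  7
  i=8: 1  1  1  2  3  4  5  6  7  8  8  8
  i=9: 1  1  1  2  3  4  5  6  7  8  8  9
  i=10: 1  1  2  3  4  5  6  7  8  9  9  10
  i=11: 1  2  3  4  5  6  7  8  9  10  10  11
  i=12: 1  2  3  4  5  6  7  8  9  10  11  12

the unique w with this rank table is (8, 1, 5, 9, 10, 4, 6, 7, 12, 3, 2, 11).

6 SE-corners of the 30-cell Rothe diagram give Ess(w):

[(1, 7, 0), (5, 4, 1), (5, 7, 2), (9, 3, 1), (9, 11, 8), (10, 2, 1)]


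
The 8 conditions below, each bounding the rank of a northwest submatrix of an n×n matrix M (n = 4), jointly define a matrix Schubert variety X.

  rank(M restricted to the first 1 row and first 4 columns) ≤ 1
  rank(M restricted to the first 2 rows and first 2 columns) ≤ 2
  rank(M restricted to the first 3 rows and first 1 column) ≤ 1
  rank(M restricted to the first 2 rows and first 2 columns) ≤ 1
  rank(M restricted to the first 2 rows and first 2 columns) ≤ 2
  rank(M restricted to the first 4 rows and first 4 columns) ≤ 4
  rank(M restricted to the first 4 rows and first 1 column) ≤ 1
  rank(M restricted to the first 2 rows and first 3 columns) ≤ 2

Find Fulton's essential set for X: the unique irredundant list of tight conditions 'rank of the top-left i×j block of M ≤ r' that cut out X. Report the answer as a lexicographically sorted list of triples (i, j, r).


Rank table r_w(4×4) implied by the 8 constraints:

  R[1]: 1 | 1 | 1 | 1
  R[2]: 1 | 1 | 2 | 2
  R[3]: 1 | 2 | 3 | 3
  R[4]: 1 | 2 | 3 | 4

hence w(1..4) = (1, 3, 2, 4).

1 SE-corner of the 1-cell Rothe diagram gives Ess(w):

[(2, 2, 1)]
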